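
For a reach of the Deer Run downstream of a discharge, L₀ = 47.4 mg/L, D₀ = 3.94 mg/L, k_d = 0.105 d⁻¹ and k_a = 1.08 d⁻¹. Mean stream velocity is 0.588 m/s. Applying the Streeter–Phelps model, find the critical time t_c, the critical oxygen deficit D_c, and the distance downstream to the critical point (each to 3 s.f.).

t_c = [1/(k_a−k_d)] ln[(k_a/k_d)(1 − D₀(k_a−k_d)/(k_d L₀))]
= [1/(1.08−0.105)] ln[(1.08/0.105)(1 − 3.94×0.9750/(0.105×47.4))]
= (1/0.9750) ln[10.29 × 0.2281] = 1.026 × ln(2.347) = 1.026 × 0.8530 = 0.8749 d.
L(t_c) = L₀ e^(−k_d t_c) = 47.4 × 0.9122 = 43.24 mg/L, and at the critical point k_a D_c = k_d L, so D_c = (0.105/1.08) × 43.24 = 4.204 mg/L.
x_c = v t_c = 0.588 m/s × 0.8749 d × 86400 s/d = 44450 m ≈ 44.4 km.

t_c ≈ 0.875 d; D_c ≈ 4.20 mg/L; x_c ≈ 44.4 km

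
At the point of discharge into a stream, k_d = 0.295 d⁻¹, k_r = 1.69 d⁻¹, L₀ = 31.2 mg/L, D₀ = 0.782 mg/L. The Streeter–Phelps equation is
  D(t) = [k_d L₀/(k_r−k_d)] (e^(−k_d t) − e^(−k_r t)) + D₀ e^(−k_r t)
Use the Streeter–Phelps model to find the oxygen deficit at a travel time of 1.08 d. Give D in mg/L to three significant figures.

k_d L₀/(k_r−k_d) = 0.295×31.2/(1.69−0.295) = 9.204/1.395 = 6.598 mg/L.
e^(−k_d t) = e^(−0.295×1.080) = 0.7272; e^(−k_r t) = e^(−1.69×1.080) = 0.1612.
D = 6.598 × (0.7272 − 0.1612) + 0.782 × 0.1612 = 3.734 + 0.1260 = 3.860 mg/L.

D ≈ 3.86 mg/L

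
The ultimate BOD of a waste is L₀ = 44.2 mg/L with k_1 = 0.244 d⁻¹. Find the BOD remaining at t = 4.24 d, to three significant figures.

L_t = L₀ e^(−k_1 t) = 44.2 × e^(−0.244×4.24) = 44.2 × 0.3554 = 15.71 mg/L.

L ≈ 15.7 mg/L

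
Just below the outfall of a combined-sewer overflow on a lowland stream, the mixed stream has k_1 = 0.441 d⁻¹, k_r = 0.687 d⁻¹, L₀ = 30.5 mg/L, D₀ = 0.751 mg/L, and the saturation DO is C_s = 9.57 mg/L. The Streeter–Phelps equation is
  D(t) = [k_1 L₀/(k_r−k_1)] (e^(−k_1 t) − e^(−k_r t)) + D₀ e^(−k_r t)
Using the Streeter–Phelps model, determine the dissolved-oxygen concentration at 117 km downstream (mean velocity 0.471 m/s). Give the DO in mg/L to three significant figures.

Travel time t = x/v = 117 km / (0.471 m/s) = 117000 m / 0.471 m/s = 248400 s = 2.875 d.
k_1 L₀/(k_r−k_1) = 0.441×30.5/(0.687−0.441) = 13.45/0.2460 = 54.68 mg/L.
e^(−k_1 t) = e^(−0.441×2.875) = 0.2814; e^(−k_r t) = e^(−0.687×2.875) = 0.1387.
D = 54.68 × (0.2814 − 0.1387) + 0.751 × 0.1387 = 7.801 + 0.1042 = 7.906 mg/L.
DO = C_s − D = 9.57 − 7.906 = 1.664 mg/L.

DO ≈ 1.66 mg/L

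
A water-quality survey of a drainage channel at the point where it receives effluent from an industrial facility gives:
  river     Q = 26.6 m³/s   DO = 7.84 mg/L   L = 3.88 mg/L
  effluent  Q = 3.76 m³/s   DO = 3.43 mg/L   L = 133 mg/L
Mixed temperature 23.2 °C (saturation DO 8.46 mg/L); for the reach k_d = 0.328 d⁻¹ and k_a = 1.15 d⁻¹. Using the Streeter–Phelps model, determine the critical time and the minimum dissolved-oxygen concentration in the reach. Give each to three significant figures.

t_c ≈ 1.33 d; minimum DO ≈ 4.80 mg/L

Mixed DO = (26.6×7.84 + 3.76×3.43)/(26.6+3.76) = 221.4/30.36 = 7.294 mg/L.
Mixed L₀ = (26.6×3.88 + 3.76×133)/(30.36) = 603.3/30.36 = 19.87 mg/L.
Initial deficit D₀ = C_s − DO₀ = 8.46 − 7.294 = 1.166 mg/L.
t_c = (1/0.8220) ln[(1.15/0.328)(1 − 1.166×0.8220/(0.328×19.87))] = 1.217 × ln(2.990) = 1.333 d.
D_c = (0.328/1.15) × 19.87 × e^(−0.328×1.333) = 0.2852 × 19.87 × 0.6459 = 3.661 mg/L.
Minimum DO = 8.46 − 3.661 = 4.799 mg/L.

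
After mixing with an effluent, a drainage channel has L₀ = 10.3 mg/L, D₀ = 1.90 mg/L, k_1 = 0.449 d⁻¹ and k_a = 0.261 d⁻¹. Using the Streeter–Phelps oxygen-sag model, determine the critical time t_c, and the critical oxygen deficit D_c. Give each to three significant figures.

t_c = [1/(k_a−k_1)] ln[(k_a/k_1)(1 − D₀(k_a−k_1)/(k_1 L₀))]
= [1/(0.261−0.449)] ln[(0.261/0.449)(1 − 1.90×-0.1880/(0.449×10.3))]
= (1/-0.1880) ln[0.5813 × 1.077] = -5.319 × ln(0.6262) = -5.319 × -0.4681 = 2.490 d.
L(t_c) = L₀ e^(−k_1 t_c) = 10.3 × 0.3269 = 3.368 mg/L, and at the critical point k_a D_c = k_1 L, so D_c = (0.449/0.261) × 3.368 = 5.793 mg/L.

t_c ≈ 2.49 d; D_c ≈ 5.79 mg/L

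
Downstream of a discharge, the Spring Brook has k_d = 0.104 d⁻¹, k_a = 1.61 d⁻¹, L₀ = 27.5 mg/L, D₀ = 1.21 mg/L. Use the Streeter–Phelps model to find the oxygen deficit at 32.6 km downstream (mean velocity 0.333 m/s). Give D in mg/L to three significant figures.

Travel time t = x/v = 32.6 km / (0.333 m/s) = 32600 m / 0.333 m/s = 97900 s = 1.133 d.
k_d L₀/(k_a−k_d) = 0.104×27.5/(1.61−0.104) = 2.860/1.506 = 1.899 mg/L.
e^(−k_d t) = e^(−0.104×1.133) = 0.8888; e^(−k_a t) = e^(−1.61×1.133) = 0.1613.
D = 1.899 × (0.8888 − 0.1613) + 1.21 × 0.1613 = 1.382 + 0.1952 = 1.577 mg/L.

D ≈ 1.58 mg/L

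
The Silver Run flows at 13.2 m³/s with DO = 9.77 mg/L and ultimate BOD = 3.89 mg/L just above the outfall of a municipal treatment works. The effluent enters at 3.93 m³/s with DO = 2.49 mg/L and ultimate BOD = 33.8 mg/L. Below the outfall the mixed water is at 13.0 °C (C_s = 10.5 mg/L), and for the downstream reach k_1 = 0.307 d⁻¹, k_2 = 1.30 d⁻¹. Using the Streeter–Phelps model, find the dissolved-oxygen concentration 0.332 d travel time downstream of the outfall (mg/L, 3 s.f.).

DO ≈ 8.10 mg/L

Mixed DO = (13.2×9.77 + 3.93×2.49)/(13.2+3.93) = 138.7/17.13 = 8.100 mg/L.
Mixed L₀ = (13.2×3.89 + 3.93×33.8)/(17.13) = 184.2/17.13 = 10.75 mg/L.
Initial deficit D₀ = C_s − DO₀ = 10.5 − 8.100 = 2.400 mg/L.
D(0.332) = [0.307×10.75/(1.30−0.307)](e^(−0.307×0.332) − e^(−1.30×0.332)) + 2.400 e^(−1.30×0.332)
= 3.324 × (0.9031 − 0.6495) + 2.400 × 0.6495 = 2.402 mg/L.
DO = 10.5 − 2.402 = 8.098 mg/L.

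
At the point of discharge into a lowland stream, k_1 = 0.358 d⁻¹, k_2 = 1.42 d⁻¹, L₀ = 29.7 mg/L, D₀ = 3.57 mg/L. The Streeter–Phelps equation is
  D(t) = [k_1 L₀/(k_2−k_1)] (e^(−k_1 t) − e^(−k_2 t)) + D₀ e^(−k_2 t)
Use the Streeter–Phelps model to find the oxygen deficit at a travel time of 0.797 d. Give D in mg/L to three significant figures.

k_1 L₀/(k_2−k_1) = 0.358×29.7/(1.42−0.358) = 10.63/1.062 = 10.01 mg/L.
e^(−k_1 t) = e^(−0.358×0.7970) = 0.7518; e^(−k_2 t) = e^(−1.42×0.7970) = 0.3225.
D = 10.01 × (0.7518 − 0.3225) + 3.57 × 0.3225 = 4.298 + 1.151 = 5.449 mg/L.

D ≈ 5.45 mg/L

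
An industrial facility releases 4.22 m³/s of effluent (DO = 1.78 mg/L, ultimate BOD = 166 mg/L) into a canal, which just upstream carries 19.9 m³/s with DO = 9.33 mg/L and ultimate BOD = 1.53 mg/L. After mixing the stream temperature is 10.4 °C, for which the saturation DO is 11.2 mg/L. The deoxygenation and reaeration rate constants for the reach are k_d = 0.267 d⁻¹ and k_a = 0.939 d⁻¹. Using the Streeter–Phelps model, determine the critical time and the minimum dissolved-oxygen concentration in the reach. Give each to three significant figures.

Mixed DO = (19.9×9.33 + 4.22×1.78)/(19.9+4.22) = 193.2/24.12 = 8.009 mg/L.
Mixed L₀ = (19.9×1.53 + 4.22×166)/(24.12) = 731.0/24.12 = 30.31 mg/L.
Initial deficit D₀ = C_s − DO₀ = 11.2 − 8.009 = 3.191 mg/L.
t_c = (1/0.6720) ln[(0.939/0.267)(1 − 3.191×0.6720/(0.267×30.31))] = 1.488 × ln(2.585) = 1.413 d.
D_c = (0.267/0.939) × 30.31 × e^(−0.267×1.413) = 0.2843 × 30.31 × 0.6857 = 5.909 mg/L.
Minimum DO = 11.2 − 5.909 = 5.291 mg/L.

t_c ≈ 1.41 d; minimum DO ≈ 5.29 mg/L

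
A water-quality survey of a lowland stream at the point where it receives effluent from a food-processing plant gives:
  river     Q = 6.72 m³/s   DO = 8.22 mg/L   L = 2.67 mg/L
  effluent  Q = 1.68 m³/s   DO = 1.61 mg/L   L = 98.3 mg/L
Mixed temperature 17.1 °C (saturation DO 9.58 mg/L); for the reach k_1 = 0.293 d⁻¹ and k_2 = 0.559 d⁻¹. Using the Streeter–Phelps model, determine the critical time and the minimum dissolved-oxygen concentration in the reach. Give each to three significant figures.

Mixed DO = (6.72×8.22 + 1.68×1.61)/(6.72+1.68) = 57.94/8.400 = 6.898 mg/L.
Mixed L₀ = (6.72×2.67 + 1.68×98.3)/(8.400) = 183.1/8.400 = 21.80 mg/L.
Initial deficit D₀ = C_s − DO₀ = 9.58 − 6.898 = 2.682 mg/L.
t_c = (1/0.2660) ln[(0.559/0.293)(1 − 2.682×0.2660/(0.293×21.80))] = 3.759 × ln(1.695) = 1.983 d.
D_c = (0.293/0.559) × 21.80 × e^(−0.293×1.983) = 0.5242 × 21.80 × 0.5593 = 6.390 mg/L.
Minimum DO = 9.58 − 6.390 = 3.190 mg/L.

t_c ≈ 1.98 d; minimum DO ≈ 3.19 mg/L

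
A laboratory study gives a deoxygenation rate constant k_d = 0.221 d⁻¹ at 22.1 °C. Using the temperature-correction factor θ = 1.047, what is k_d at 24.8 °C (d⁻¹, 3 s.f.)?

k_d(T₂) = k_d(T₁) · θ^(T₂−T₁) = 0.221 × 1.047^(24.8−22.1)
= 0.221 × 1.047^2.70 = 0.221 × 1.132 = 0.2502 d⁻¹.

k_d ≈ 0.250 d⁻¹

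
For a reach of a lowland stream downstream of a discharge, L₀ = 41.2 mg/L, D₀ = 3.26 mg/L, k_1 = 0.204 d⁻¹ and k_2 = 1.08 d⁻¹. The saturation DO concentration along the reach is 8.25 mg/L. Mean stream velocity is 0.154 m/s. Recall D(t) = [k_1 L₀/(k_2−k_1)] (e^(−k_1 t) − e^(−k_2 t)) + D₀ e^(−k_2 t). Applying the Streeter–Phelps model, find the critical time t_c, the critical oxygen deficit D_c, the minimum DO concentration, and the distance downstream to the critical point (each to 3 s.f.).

t_c ≈ 1.43 d; D_c ≈ 5.81 mg/L; min DO ≈ 2.44 mg/L; x_c ≈ 19.0 km

t_c = [1/(k_2−k_1)] ln[(k_2/k_1)(1 − D₀(k_2−k_1)/(k_1 L₀))]
= [1/(1.08−0.204)] ln[(1.08/0.204)(1 − 3.26×0.8760/(0.204×41.2))]
= (1/0.8760) ln[5.294 × 0.6602] = 1.142 × ln(3.495) = 1.142 × 1.251 = 1.429 d.
L(t_c) = L₀ e^(−k_1 t_c) = 41.2 × 0.7472 = 30.78 mg/L, and at the critical point k_2 D_c = k_1 L, so D_c = (0.204/1.08) × 30.78 = 5.815 mg/L.
Minimum DO = C_s − D_c = 8.25 − 5.815 = 2.435 mg/L.
x_c = v t_c = 0.154 m/s × 1.429 d × 86400 s/d = 19010 m ≈ 19.0 km.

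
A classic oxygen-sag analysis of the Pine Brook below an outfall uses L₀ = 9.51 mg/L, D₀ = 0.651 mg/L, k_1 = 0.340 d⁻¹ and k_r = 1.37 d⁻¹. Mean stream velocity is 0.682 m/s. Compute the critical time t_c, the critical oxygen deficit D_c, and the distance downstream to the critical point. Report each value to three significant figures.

t_c ≈ 1.13 d; D_c ≈ 1.61 mg/L; x_c ≈ 66.4 km

t_c = [1/(k_r−k_1)] ln[(k_r/k_1)(1 − D₀(k_r−k_1)/(k_1 L₀))]
= [1/(1.37−0.340)] ln[(1.37/0.340)(1 − 0.651×1.030/(0.340×9.51))]
= (1/1.030) ln[4.029 × 0.7926] = 0.9709 × ln(3.194) = 0.9709 × 1.161 = 1.127 d.
L(t_c) = L₀ e^(−k_1 t_c) = 9.51 × 0.6816 = 6.482 mg/L, and at the critical point k_r D_c = k_1 L, so D_c = (0.340/1.37) × 6.482 = 1.609 mg/L.
x_c = v t_c = 0.682 m/s × 1.127 d × 86400 s/d = 66430 m ≈ 66.4 km.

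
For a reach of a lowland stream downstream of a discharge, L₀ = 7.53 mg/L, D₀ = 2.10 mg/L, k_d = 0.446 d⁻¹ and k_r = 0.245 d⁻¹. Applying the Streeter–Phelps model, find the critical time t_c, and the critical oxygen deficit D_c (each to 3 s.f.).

At the critical point dD/dt = 0, so k_d L₀ e^(−k_d t) = k_r D. Substituting D(t) from the Streeter–Phelps equation and solving for t gives
t_c = ln[(k_r/k_d)(1 − D₀(k_r−k_d)/(k_d L₀))] / (k_r−k_d).
Here k_r−k_d = -0.2010 d⁻¹ and 1 − D₀(k_r−k_d)/(k_d L₀) = 1 − 2.10×-0.2010/(0.446×7.53) = 1.126, so
t_c = ln(0.5493 × 1.126) / -0.2010 = -0.4807 / -0.2010 = 2.391 d.
L(t_c) = L₀ e^(−k_d t_c) = 7.53 × 0.3442 = 2.592 mg/L, and at the critical point k_r D_c = k_d L, so D_c = (0.446/0.245) × 2.592 = 4.718 mg/L.

t_c ≈ 2.39 d; D_c ≈ 4.72 mg/L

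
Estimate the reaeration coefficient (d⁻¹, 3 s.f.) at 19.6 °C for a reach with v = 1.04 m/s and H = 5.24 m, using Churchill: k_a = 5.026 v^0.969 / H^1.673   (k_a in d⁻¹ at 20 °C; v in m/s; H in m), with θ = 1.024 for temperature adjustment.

k_a(20) = 5.026 × 1.04^0.969 / 5.24^1.673 = 5.026 × 1.039 / 15.98 = 0.3268 d⁻¹.
k_a(19.6) = 0.3268 × 1.024^(19.6−20) = 0.3268 × 0.9906 = 0.3237 d⁻¹.

k_a ≈ 0.324 d⁻¹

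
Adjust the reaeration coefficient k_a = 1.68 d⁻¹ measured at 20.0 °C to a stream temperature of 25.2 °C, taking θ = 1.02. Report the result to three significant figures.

k_a(T₂) = k_a(T₁) · θ^(T₂−T₁) = 1.68 × 1.02^(25.2−20.0)
= 1.68 × 1.02^5.20 = 1.68 × 1.108 = 1.862 d⁻¹.

k_a ≈ 1.86 d⁻¹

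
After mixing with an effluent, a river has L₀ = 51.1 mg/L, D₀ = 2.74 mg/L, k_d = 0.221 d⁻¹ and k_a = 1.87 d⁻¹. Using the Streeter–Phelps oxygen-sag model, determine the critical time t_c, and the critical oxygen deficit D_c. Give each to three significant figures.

t_c ≈ 0.985 d; D_c ≈ 4.86 mg/L

With k_a/k_d = 8.462 and 1 − D₀(k_a−k_d)/(k_d L₀) = 0.5999,
t_c = ln(8.462 × 0.5999) / (1.87 − 0.221) = ln(5.076) / 1.649 = 1.625/1.649 = 0.9852 d.
L(t_c) = L₀ e^(−k_d t_c) = 51.1 × 0.8043 = 41.10 mg/L, and at the critical point k_a D_c = k_d L, so D_c = (0.221/1.87) × 41.10 = 4.858 mg/L.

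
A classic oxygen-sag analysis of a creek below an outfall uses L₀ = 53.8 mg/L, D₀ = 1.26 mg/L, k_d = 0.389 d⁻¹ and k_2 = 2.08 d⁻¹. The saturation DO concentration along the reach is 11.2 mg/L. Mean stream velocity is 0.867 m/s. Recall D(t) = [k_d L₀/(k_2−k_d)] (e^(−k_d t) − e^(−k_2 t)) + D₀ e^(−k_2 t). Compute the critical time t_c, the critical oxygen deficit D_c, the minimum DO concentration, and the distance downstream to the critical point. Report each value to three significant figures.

t_c ≈ 0.928 d; D_c ≈ 7.01 mg/L; min DO ≈ 4.19 mg/L; x_c ≈ 69.5 km

At the critical point dD/dt = 0, so k_d L₀ e^(−k_d t) = k_2 D. Substituting D(t) from the Streeter–Phelps equation and solving for t gives
t_c = ln[(k_2/k_d)(1 − D₀(k_2−k_d)/(k_d L₀))] / (k_2−k_d).
Here k_2−k_d = 1.691 d⁻¹ and 1 − D₀(k_2−k_d)/(k_d L₀) = 1 − 1.26×1.691/(0.389×53.8) = 0.8982, so
t_c = ln(5.347 × 0.8982) / 1.691 = 1.569 / 1.691 = 0.9280 d.
D_c = (k_d/k_2) L₀ e^(−k_d t_c) = (0.389/2.08) × 53.8 × e^(−0.389×0.9280) = 0.1870 × 53.8 × 0.6970 = 7.013 mg/L.
Minimum DO = C_s − D_c = 11.2 − 7.013 = 4.187 mg/L.
x_c = v t_c = 0.867 m/s × 0.9280 d × 86400 s/d = 69510 m ≈ 69.5 km.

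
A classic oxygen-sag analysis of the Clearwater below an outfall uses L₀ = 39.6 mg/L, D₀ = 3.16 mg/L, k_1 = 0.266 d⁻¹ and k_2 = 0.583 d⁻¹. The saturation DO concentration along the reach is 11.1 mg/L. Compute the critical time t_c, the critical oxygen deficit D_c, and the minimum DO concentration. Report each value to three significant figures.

t_c ≈ 2.16 d; D_c ≈ 10.2 mg/L; min DO ≈ 0.929 mg/L

t_c = [1/(k_2−k_1)] ln[(k_2/k_1)(1 − D₀(k_2−k_1)/(k_1 L₀))]
= [1/(0.583−0.266)] ln[(0.583/0.266)(1 − 3.16×0.3170/(0.266×39.6))]
= (1/0.3170) ln[2.192 × 0.9049] = 3.155 × ln(1.983) = 3.155 × 0.6848 = 2.160 d.
L(t_c) = L₀ e^(−k_1 t_c) = 39.6 × 0.5629 = 22.29 mg/L, and at the critical point k_2 D_c = k_1 L, so D_c = (0.266/0.583) × 22.29 = 10.17 mg/L.
Minimum DO = C_s − D_c = 11.1 − 10.17 = 0.9290 mg/L.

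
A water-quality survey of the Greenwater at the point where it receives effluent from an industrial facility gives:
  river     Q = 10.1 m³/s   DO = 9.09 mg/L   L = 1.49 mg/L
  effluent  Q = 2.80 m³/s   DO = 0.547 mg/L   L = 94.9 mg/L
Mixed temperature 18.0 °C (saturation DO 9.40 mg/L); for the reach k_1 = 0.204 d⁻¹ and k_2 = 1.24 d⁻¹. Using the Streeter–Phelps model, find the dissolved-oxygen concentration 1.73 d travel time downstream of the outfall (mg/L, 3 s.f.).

Mixed DO = (10.1×9.09 + 2.80×0.547)/(10.1+2.80) = 93.34/12.90 = 7.236 mg/L.
Mixed L₀ = (10.1×1.49 + 2.80×94.9)/(12.90) = 280.8/12.90 = 21.77 mg/L.
Initial deficit D₀ = C_s − DO₀ = 9.40 − 7.236 = 2.164 mg/L.
D(1.73) = [0.204×21.77/(1.24−0.204)](e^(−0.204×1.73) − e^(−1.24×1.73)) + 2.164 e^(−1.24×1.73)
= 4.286 × (0.7026 − 0.1170) + 2.164 × 0.1170 = 2.763 mg/L.
DO = 9.40 − 2.763 = 6.637 mg/L.

DO ≈ 6.64 mg/L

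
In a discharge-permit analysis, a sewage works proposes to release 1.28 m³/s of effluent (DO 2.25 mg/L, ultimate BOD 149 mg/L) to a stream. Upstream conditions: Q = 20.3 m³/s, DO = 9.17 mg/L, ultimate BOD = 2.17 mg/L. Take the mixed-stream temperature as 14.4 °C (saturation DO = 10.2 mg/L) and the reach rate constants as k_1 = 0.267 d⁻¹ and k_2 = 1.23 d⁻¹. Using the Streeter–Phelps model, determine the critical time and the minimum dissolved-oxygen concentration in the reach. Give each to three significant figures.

Mixed DO = (20.3×9.17 + 1.28×2.25)/(20.3+1.28) = 189.0/21.58 = 8.760 mg/L.
Mixed L₀ = (20.3×2.17 + 1.28×149)/(21.58) = 234.8/21.58 = 10.88 mg/L.
Initial deficit D₀ = C_s − DO₀ = 10.2 − 8.760 = 1.440 mg/L.
t_c = (1/0.9630) ln[(1.23/0.267)(1 − 1.440×0.9630/(0.267×10.88))] = 1.038 × ln(2.407) = 0.9120 d.
D_c = (0.267/1.23) × 10.88 × e^(−0.267×0.9120) = 0.2171 × 10.88 × 0.7839 = 1.851 mg/L.
Minimum DO = 10.2 − 1.851 = 8.349 mg/L.

t_c ≈ 0.912 d; minimum DO ≈ 8.35 mg/L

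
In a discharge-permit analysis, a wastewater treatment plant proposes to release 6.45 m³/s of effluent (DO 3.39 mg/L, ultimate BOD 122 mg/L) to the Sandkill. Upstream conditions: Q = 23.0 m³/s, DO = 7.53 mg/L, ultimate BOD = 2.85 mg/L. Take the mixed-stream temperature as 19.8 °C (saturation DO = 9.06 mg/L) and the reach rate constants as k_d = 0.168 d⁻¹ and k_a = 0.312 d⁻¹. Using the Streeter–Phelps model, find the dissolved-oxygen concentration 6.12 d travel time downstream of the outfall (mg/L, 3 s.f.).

Mixed DO = (23.0×7.53 + 6.45×3.39)/(23.0+6.45) = 195.1/29.45 = 6.623 mg/L.
Mixed L₀ = (23.0×2.85 + 6.45×122)/(29.45) = 852.4/29.45 = 28.95 mg/L.
Initial deficit D₀ = C_s − DO₀ = 9.06 − 6.623 = 2.437 mg/L.
D(6.12) = [0.168×28.95/(0.312−0.168)](e^(−0.168×6.12) − e^(−0.312×6.12)) + 2.437 e^(−0.312×6.12)
= 33.77 × (0.3577 − 0.1482) + 2.437 × 0.1482 = 7.436 mg/L.
DO = 9.06 − 7.436 = 1.624 mg/L.

DO ≈ 1.62 mg/L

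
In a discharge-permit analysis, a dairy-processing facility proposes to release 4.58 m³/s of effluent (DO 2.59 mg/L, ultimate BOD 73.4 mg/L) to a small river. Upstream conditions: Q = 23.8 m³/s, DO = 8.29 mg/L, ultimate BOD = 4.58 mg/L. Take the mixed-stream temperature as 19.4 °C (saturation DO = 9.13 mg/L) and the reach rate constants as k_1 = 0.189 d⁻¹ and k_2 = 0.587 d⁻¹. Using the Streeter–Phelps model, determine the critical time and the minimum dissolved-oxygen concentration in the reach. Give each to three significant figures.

Mixed DO = (23.8×8.29 + 4.58×2.59)/(23.8+4.58) = 209.2/28.38 = 7.370 mg/L.
Mixed L₀ = (23.8×4.58 + 4.58×73.4)/(28.38) = 445.2/28.38 = 15.69 mg/L.
Initial deficit D₀ = C_s − DO₀ = 9.13 − 7.370 = 1.760 mg/L.
t_c = (1/0.3980) ln[(0.587/0.189)(1 − 1.760×0.3980/(0.189×15.69))] = 2.513 × ln(2.372) = 2.170 d.
D_c = (0.189/0.587) × 15.69 × e^(−0.189×2.170) = 0.3220 × 15.69 × 0.6635 = 3.351 mg/L.
Minimum DO = 9.13 − 3.351 = 5.779 mg/L.

t_c ≈ 2.17 d; minimum DO ≈ 5.78 mg/L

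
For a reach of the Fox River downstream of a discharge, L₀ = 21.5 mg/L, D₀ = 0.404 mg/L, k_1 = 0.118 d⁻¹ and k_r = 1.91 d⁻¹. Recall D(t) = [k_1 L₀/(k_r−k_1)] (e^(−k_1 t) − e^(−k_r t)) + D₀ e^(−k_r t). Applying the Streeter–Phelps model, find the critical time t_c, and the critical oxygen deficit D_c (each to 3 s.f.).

t_c ≈ 1.37 d; D_c ≈ 1.13 mg/L

At the critical point dD/dt = 0, so k_1 L₀ e^(−k_1 t) = k_r D. Substituting D(t) from the Streeter–Phelps equation and solving for t gives
t_c = ln[(k_r/k_1)(1 − D₀(k_r−k_1)/(k_1 L₀))] / (k_r−k_1).
Here k_r−k_1 = 1.792 d⁻¹ and 1 − D₀(k_r−k_1)/(k_1 L₀) = 1 − 0.404×1.792/(0.118×21.5) = 0.7146, so
t_c = ln(16.19 × 0.7146) / 1.792 = 2.448 / 1.792 = 1.366 d.
D_c = (k_1/k_r) L₀ e^(−k_1 t_c) = (0.118/1.91) × 21.5 × e^(−0.118×1.366) = 0.06178 × 21.5 × 0.8511 = 1.131 mg/L.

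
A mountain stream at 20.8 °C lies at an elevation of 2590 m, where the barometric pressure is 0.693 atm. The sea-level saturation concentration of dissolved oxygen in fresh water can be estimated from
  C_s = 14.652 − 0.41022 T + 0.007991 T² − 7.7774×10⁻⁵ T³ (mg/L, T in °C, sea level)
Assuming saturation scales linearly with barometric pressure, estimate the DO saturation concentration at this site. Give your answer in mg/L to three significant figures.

C_s ≈ 6.15 mg/L

At sea level: C_s = 14.652 − 0.41022×20.8 + 0.007991×20.8² − 7.7774×10⁻⁵×20.8³ = 8.877 mg/L.
Pressure correction: C_s' = 8.877 × 0.693 = 6.152 mg/L.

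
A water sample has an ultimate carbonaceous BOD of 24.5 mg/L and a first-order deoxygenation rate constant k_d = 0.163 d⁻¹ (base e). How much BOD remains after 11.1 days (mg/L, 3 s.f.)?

L ≈ 4.01 mg/L

L_t = L₀ e^(−k_d t) = 24.5 × e^(−0.163×11.1) = 24.5 × 0.1638 = 4.012 mg/L.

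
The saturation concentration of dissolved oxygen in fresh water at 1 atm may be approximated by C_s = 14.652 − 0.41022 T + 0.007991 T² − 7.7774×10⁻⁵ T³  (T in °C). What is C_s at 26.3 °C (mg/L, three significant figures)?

C_s = 14.652 − 0.41022×26.3 + 0.007991×26.3² − 7.7774×10⁻⁵×26.3³ = 7.976 mg/L.

C_s ≈ 7.98 mg/L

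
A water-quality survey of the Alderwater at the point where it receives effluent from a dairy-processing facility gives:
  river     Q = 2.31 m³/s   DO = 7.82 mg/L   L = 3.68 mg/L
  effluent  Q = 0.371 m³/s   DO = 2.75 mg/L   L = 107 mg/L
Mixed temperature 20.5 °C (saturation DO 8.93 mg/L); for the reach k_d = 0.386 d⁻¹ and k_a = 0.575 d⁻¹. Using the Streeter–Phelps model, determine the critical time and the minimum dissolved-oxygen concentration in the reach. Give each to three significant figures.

t_c ≈ 1.84 d; minimum DO ≈ 3.00 mg/L

Mixed DO = (2.31×7.82 + 0.371×2.75)/(2.31+0.371) = 19.08/2.681 = 7.118 mg/L.
Mixed L₀ = (2.31×3.68 + 0.371×107)/(2.681) = 48.20/2.681 = 17.98 mg/L.
Initial deficit D₀ = C_s − DO₀ = 8.93 − 7.118 = 1.812 mg/L.
t_c = (1/0.1890) ln[(0.575/0.386)(1 − 1.812×0.1890/(0.386×17.98))] = 5.291 × ln(1.416) = 1.841 d.
D_c = (0.386/0.575) × 17.98 × e^(−0.386×1.841) = 0.6713 × 17.98 × 0.4914 = 5.930 mg/L.
Minimum DO = 8.93 − 5.930 = 3.000 mg/L.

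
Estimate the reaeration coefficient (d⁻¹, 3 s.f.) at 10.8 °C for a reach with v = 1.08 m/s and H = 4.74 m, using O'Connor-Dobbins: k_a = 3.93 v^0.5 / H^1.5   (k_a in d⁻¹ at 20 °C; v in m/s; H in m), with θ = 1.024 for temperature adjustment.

k_a(20) = 3.93 × 1.08^0.5 / 4.74^1.5 = 3.93 × 1.039 / 10.32 = 0.3958 d⁻¹.
k_a(10.8) = 0.3958 × 1.024^(10.8−20) = 0.3958 × 0.8040 = 0.3182 d⁻¹.

k_a ≈ 0.318 d⁻¹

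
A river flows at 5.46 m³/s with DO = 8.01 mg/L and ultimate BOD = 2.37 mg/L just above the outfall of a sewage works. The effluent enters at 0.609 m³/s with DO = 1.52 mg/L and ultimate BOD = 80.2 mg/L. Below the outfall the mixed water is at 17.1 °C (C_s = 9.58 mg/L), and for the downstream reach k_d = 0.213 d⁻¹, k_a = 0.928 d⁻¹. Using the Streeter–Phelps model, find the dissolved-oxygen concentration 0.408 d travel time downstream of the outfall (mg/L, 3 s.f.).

DO ≈ 7.36 mg/L

Mixed DO = (5.46×8.01 + 0.609×1.52)/(5.46+0.609) = 44.66/6.069 = 7.359 mg/L.
Mixed L₀ = (5.46×2.37 + 0.609×80.2)/(6.069) = 61.78/6.069 = 10.18 mg/L.
Initial deficit D₀ = C_s − DO₀ = 9.58 − 7.359 = 2.221 mg/L.
D(0.408) = [0.213×10.18/(0.928−0.213)](e^(−0.213×0.408) − e^(−0.928×0.408)) + 2.221 e^(−0.928×0.408)
= 3.033 × (0.9168 − 0.6848) + 2.221 × 0.6848 = 2.225 mg/L.
DO = 9.58 − 2.225 = 7.355 mg/L.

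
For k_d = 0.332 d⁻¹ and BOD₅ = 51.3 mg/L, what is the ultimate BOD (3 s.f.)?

BOD₅ = L₀(1 − e^(−5k_d)) ⇒ L₀ = BOD₅ / (1 − e^(−5×0.332))
= 51.3 / (1 − 0.1901) = 51.3 / 0.8099 = 63.34 mg/L.

L₀ ≈ 63.3 mg/L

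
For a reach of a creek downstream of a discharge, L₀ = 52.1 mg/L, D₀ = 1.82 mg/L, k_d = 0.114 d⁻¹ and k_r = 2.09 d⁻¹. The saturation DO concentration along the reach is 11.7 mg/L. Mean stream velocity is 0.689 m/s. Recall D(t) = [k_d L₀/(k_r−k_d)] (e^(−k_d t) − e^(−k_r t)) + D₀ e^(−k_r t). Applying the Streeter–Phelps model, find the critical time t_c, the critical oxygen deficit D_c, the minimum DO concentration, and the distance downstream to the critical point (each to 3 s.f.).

t_c = [1/(k_r−k_d)] ln[(k_r/k_d)(1 − D₀(k_r−k_d)/(k_d L₀))]
= [1/(2.09−0.114)] ln[(2.09/0.114)(1 − 1.82×1.976/(0.114×52.1))]
= (1/1.976) ln[18.33 × 0.3945] = 0.5061 × ln(7.232) = 0.5061 × 1.979 = 1.001 d.
D_c = (k_d/k_r) L₀ e^(−k_d t_c) = (0.114/2.09) × 52.1 × e^(−0.114×1.001) = 0.05455 × 52.1 × 0.8921 = 2.535 mg/L.
Minimum DO = C_s − D_c = 11.7 − 2.535 = 9.165 mg/L.
x_c = v t_c = 0.689 m/s × 1.001 d × 86400 s/d = 59610 m ≈ 59.6 km.

t_c ≈ 1.00 d; D_c ≈ 2.54 mg/L; min DO ≈ 9.16 mg/L; x_c ≈ 59.6 km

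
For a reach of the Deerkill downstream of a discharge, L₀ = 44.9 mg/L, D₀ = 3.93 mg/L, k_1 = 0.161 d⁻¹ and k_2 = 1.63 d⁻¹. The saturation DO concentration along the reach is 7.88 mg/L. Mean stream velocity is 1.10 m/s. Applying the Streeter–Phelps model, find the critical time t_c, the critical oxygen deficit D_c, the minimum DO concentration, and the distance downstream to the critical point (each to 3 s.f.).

At the critical point dD/dt = 0, so k_1 L₀ e^(−k_1 t) = k_2 D. Substituting D(t) from the Streeter–Phelps equation and solving for t gives
t_c = ln[(k_2/k_1)(1 − D₀(k_2−k_1)/(k_1 L₀))] / (k_2−k_1).
Here k_2−k_1 = 1.469 d⁻¹ and 1 − D₀(k_2−k_1)/(k_1 L₀) = 1 − 3.93×1.469/(0.161×44.9) = 0.2014, so
t_c = ln(10.12 × 0.2014) / 1.469 = 0.7124 / 1.469 = 0.4849 d.
D_c = (k_1/k_2) L₀ e^(−k_1 t_c) = (0.161/1.63) × 44.9 × e^(−0.161×0.4849) = 0.09877 × 44.9 × 0.9249 = 4.102 mg/L.
Minimum DO = C_s − D_c = 7.88 − 4.102 = 3.778 mg/L.
x_c = v t_c = 1.10 m/s × 0.4849 d × 86400 s/d = 46090 m ≈ 46.1 km.

t_c ≈ 0.485 d; D_c ≈ 4.10 mg/L; min DO ≈ 3.78 mg/L; x_c ≈ 46.1 km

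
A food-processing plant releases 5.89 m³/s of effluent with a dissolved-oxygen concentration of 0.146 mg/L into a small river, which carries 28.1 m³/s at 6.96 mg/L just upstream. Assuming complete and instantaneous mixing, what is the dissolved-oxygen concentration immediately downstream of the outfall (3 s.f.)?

5.78 mg/L

Flow-weighted mixing: C = (Q_r C_r + Q_w C_w)/(Q_r + Q_w)
= (28.1×6.96 + 5.89×0.146)/(28.1 + 5.89) = 196.4/33.99 = 5.779 mg/L.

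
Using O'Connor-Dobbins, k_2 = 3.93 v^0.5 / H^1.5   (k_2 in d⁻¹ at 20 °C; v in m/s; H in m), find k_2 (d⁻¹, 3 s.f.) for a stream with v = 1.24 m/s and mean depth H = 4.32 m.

k_2 = 3.93 × 1.24^0.5 / 4.32^1.5 = 3.93 × 1.114 / 8.979 = 0.4874 d⁻¹.

k_2 ≈ 0.487 d⁻¹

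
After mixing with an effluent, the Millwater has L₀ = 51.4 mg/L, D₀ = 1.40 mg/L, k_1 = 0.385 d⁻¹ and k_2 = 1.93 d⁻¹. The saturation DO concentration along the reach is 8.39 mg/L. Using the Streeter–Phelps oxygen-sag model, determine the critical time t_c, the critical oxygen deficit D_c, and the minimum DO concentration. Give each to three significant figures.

At the critical point dD/dt = 0, so k_1 L₀ e^(−k_1 t) = k_2 D. Substituting D(t) from the Streeter–Phelps equation and solving for t gives
t_c = ln[(k_2/k_1)(1 − D₀(k_2−k_1)/(k_1 L₀))] / (k_2−k_1).
Here k_2−k_1 = 1.545 d⁻¹ and 1 − D₀(k_2−k_1)/(k_1 L₀) = 1 − 1.40×1.545/(0.385×51.4) = 0.8907, so
t_c = ln(5.013 × 0.8907) / 1.545 = 1.496 / 1.545 = 0.9685 d.
D_c = (k_1/k_2) L₀ e^(−k_1 t_c) = (0.385/1.93) × 51.4 × e^(−0.385×0.9685) = 0.1995 × 51.4 × 0.6888 = 7.062 mg/L.
Minimum DO = C_s − D_c = 8.39 − 7.062 = 1.328 mg/L.

t_c ≈ 0.968 d; D_c ≈ 7.06 mg/L; min DO ≈ 1.33 mg/L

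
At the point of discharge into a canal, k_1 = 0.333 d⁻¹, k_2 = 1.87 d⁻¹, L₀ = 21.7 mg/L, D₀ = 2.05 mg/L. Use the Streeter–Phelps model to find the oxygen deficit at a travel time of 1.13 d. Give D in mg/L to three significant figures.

k_1 L₀/(k_2−k_1) = 0.333×21.7/(1.87−0.333) = 7.226/1.537 = 4.701 mg/L.
e^(−k_1 t) = e^(−0.333×1.130) = 0.6864; e^(−k_2 t) = e^(−1.87×1.130) = 0.1209.
D = 4.701 × (0.6864 − 0.1209) + 2.05 × 0.1209 = 2.659 + 0.2478 = 2.907 mg/L.

D ≈ 2.91 mg/L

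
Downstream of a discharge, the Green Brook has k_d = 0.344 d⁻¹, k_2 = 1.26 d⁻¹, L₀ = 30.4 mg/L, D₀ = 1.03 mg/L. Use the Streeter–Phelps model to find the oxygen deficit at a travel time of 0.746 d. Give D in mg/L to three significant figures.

k_d L₀/(k_2−k_d) = 0.344×30.4/(1.26−0.344) = 10.46/0.9160 = 11.42 mg/L.
e^(−k_d t) = e^(−0.344×0.7460) = 0.7737; e^(−k_2 t) = e^(−1.26×0.7460) = 0.3906.
D = 11.42 × (0.7737 − 0.3906) + 1.03 × 0.3906 = 4.373 + 0.4024 = 4.775 mg/L.

D ≈ 4.78 mg/L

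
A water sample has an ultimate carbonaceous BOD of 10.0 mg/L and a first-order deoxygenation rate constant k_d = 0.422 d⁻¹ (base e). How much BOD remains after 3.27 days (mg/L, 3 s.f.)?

L ≈ 2.52 mg/L

L_t = L₀ e^(−k_d t) = 10.0 × e^(−0.422×3.27) = 10.0 × 0.2516 = 2.516 mg/L.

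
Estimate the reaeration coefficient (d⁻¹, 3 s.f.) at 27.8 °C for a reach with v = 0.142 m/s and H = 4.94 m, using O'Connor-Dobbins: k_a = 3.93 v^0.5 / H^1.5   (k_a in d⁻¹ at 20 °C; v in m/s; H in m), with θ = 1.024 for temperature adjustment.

k_a(20) = 3.93 × 0.142^0.5 / 4.94^1.5 = 3.93 × 0.3768 / 10.98 = 0.1349 d⁻¹.
k_a(27.8) = 0.1349 × 1.024^(27.8−20) = 0.1349 × 1.203 = 0.1623 d⁻¹.

k_a ≈ 0.162 d⁻¹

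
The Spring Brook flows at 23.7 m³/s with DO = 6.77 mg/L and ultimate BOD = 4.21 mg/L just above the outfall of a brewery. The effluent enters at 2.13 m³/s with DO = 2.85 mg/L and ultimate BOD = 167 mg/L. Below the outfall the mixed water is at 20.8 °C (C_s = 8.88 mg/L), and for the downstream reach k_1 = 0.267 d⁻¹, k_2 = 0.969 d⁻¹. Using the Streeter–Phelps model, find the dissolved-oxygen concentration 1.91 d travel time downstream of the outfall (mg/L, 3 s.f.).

DO ≈ 5.52 mg/L

Mixed DO = (23.7×6.77 + 2.13×2.85)/(23.7+2.13) = 166.5/25.83 = 6.447 mg/L.
Mixed L₀ = (23.7×4.21 + 2.13×167)/(25.83) = 455.5/25.83 = 17.63 mg/L.
Initial deficit D₀ = C_s − DO₀ = 8.88 − 6.447 = 2.433 mg/L.
D(1.91) = [0.267×17.63/(0.969−0.267)](e^(−0.267×1.91) − e^(−0.969×1.91)) + 2.433 e^(−0.969×1.91)
= 6.707 × (0.6005 − 0.1571) + 2.433 × 0.1571 = 3.356 mg/L.
DO = 8.88 − 3.356 = 5.524 mg/L.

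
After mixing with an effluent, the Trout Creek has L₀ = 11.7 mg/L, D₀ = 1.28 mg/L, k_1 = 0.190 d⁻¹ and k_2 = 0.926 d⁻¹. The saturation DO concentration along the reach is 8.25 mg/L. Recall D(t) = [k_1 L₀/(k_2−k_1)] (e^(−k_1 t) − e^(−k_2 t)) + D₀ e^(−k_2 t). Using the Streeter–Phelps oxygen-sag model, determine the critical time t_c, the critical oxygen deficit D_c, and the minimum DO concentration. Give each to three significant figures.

t_c = [1/(k_2−k_1)] ln[(k_2/k_1)(1 − D₀(k_2−k_1)/(k_1 L₀))]
= [1/(0.926−0.190)] ln[(0.926/0.190)(1 − 1.28×0.7360/(0.190×11.7))]
= (1/0.7360) ln[4.874 × 0.5762] = 1.359 × ln(2.808) = 1.359 × 1.033 = 1.403 d.
L(t_c) = L₀ e^(−k_1 t_c) = 11.7 × 0.7660 = 8.962 mg/L, and at the critical point k_2 D_c = k_1 L, so D_c = (0.190/0.926) × 8.962 = 1.839 mg/L.
Minimum DO = C_s − D_c = 8.25 − 1.839 = 6.411 mg/L.

t_c ≈ 1.40 d; D_c ≈ 1.84 mg/L; min DO ≈ 6.41 mg/L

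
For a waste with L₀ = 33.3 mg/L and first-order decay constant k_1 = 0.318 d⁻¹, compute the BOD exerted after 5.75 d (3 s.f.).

y ≈ 28.0 mg/L

y_t = L₀(1 − e^(−k_1 t)) = 33.3 × (1 − e^(−0.318×5.75))
= 33.3 × (1 − 0.1607) = 33.3 × 0.8393 = 27.95 mg/L.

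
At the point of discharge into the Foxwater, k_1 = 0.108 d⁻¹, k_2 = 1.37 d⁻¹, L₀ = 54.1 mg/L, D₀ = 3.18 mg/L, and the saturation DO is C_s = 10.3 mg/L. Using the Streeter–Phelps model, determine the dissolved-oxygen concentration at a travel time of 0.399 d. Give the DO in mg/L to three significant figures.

k_1 L₀/(k_2−k_1) = 0.108×54.1/(1.37−0.108) = 5.843/1.262 = 4.630 mg/L.
e^(−k_1 t) = e^(−0.108×0.3990) = 0.9578; e^(−k_2 t) = e^(−1.37×0.3990) = 0.5789.
D = 4.630 × (0.9578 − 0.5789) + 3.18 × 0.5789 = 1.754 + 1.841 = 3.595 mg/L.
DO = C_s − D = 10.3 − 3.595 = 6.705 mg/L.

DO ≈ 6.70 mg/L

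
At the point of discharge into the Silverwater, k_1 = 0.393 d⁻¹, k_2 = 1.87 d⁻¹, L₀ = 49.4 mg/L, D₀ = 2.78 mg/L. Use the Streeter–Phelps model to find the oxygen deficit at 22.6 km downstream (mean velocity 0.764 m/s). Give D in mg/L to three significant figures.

D ≈ 6.03 mg/L

Travel time t = x/v = 22.6 km / (0.764 m/s) = 22600 m / 0.764 m/s = 29580 s = 0.3424 d.
k_1 L₀/(k_2−k_1) = 0.393×49.4/(1.87−0.393) = 19.41/1.477 = 13.14 mg/L.
e^(−k_1 t) = e^(−0.393×0.3424) = 0.8741; e^(−k_2 t) = e^(−1.87×0.3424) = 0.5272.
D = 13.14 × (0.8741 − 0.5272) + 2.78 × 0.5272 = 4.560 + 1.466 = 6.026 mg/L.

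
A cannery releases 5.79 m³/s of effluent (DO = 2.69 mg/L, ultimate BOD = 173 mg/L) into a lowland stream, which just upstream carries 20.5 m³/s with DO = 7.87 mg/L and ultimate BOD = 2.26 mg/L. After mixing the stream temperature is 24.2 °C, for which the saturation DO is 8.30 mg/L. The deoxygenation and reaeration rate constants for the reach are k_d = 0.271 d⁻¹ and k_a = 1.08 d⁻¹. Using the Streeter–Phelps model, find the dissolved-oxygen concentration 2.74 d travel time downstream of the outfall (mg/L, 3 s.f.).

Mixed DO = (20.5×7.87 + 5.79×2.69)/(20.5+5.79) = 176.9/26.29 = 6.729 mg/L.
Mixed L₀ = (20.5×2.26 + 5.79×173)/(26.29) = 1048/26.29 = 39.86 mg/L.
Initial deficit D₀ = C_s − DO₀ = 8.30 − 6.729 = 1.571 mg/L.
D(2.74) = [0.271×39.86/(1.08−0.271)](e^(−0.271×2.74) − e^(−1.08×2.74)) + 1.571 e^(−1.08×2.74)
= 13.35 × (0.4759 − 0.05186) + 1.571 × 0.05186 = 5.744 mg/L.
DO = 8.30 − 5.744 = 2.556 mg/L.

DO ≈ 2.56 mg/L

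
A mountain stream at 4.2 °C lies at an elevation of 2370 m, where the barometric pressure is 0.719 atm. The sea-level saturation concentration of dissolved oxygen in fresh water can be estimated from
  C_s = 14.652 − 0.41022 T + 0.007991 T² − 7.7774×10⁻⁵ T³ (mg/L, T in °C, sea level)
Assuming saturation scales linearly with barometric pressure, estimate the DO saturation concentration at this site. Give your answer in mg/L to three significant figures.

At sea level: C_s = 14.652 − 0.41022×4.2 + 0.007991×4.2² − 7.7774×10⁻⁵×4.2³ = 13.06 mg/L.
Pressure correction: C_s' = 13.06 × 0.719 = 9.393 mg/L.

C_s ≈ 9.39 mg/L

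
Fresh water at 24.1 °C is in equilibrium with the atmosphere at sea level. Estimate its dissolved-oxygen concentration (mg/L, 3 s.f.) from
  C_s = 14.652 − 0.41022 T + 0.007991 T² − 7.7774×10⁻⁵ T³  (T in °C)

C_s ≈ 8.32 mg/L

C_s = 14.652 − 0.41022×24.1 + 0.007991×24.1² − 7.7774×10⁻⁵×24.1³ = 8.318 mg/L.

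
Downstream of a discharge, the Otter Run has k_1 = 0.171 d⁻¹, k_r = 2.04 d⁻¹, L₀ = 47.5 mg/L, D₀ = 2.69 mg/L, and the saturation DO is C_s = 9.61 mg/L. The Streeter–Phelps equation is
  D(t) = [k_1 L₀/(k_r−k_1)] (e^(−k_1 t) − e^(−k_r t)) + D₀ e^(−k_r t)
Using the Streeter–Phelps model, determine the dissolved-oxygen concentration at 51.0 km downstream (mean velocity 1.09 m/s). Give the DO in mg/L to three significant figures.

Travel time t = x/v = 51.0 km / (1.09 m/s) = 51000 m / 1.09 m/s = 46790 s = 0.5415 d.
k_1 L₀/(k_r−k_1) = 0.171×47.5/(2.04−0.171) = 8.123/1.869 = 4.346 mg/L.
e^(−k_1 t) = e^(−0.171×0.5415) = 0.9116; e^(−k_r t) = e^(−2.04×0.5415) = 0.3313.
D = 4.346 × (0.9116 − 0.3313) + 2.69 × 0.3313 = 2.522 + 0.8912 = 3.413 mg/L.
DO = C_s − D = 9.61 − 3.413 = 6.197 mg/L.

DO ≈ 6.20 mg/L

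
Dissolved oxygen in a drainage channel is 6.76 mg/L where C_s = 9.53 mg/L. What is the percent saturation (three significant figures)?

% saturation = C/C_s × 100 = 6.76/9.53 × 100 = 70.9 %.

70.9 % saturation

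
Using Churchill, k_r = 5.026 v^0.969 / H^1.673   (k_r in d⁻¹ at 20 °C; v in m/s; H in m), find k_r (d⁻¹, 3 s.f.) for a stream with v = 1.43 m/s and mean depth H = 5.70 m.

k_r ≈ 0.387 d⁻¹

k_r = 5.026 × 1.43^0.969 / 5.70^1.673 = 5.026 × 1.414 / 18.39 = 0.3865 d⁻¹.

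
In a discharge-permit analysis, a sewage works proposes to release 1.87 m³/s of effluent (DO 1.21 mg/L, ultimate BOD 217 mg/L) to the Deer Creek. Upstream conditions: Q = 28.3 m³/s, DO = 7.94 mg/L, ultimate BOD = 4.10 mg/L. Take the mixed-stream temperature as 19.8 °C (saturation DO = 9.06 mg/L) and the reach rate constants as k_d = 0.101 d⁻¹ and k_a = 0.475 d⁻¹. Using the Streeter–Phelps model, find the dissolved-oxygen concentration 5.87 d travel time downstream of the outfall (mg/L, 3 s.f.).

Mixed DO = (28.3×7.94 + 1.87×1.21)/(28.3+1.87) = 227.0/30.17 = 7.523 mg/L.
Mixed L₀ = (28.3×4.10 + 1.87×217)/(30.17) = 521.8/30.17 = 17.30 mg/L.
Initial deficit D₀ = C_s − DO₀ = 9.06 − 7.523 = 1.537 mg/L.
D(5.87) = [0.101×17.30/(0.475−0.101)](e^(−0.101×5.87) − e^(−0.475×5.87)) + 1.537 e^(−0.475×5.87)
= 4.671 × (0.5527 − 0.06153) + 1.537 × 0.06153 = 2.389 mg/L.
DO = 9.06 − 2.389 = 6.671 mg/L.

DO ≈ 6.67 mg/L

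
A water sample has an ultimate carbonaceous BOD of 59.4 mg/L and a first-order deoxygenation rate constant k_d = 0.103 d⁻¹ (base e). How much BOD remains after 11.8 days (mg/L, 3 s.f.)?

L_t = L₀ e^(−k_d t) = 59.4 × e^(−0.103×11.8) = 59.4 × 0.2966 = 17.62 mg/L.

L ≈ 17.6 mg/L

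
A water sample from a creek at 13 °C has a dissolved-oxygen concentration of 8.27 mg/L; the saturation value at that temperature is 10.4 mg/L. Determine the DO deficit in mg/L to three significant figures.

D ≈ 2.13 mg/L

D = C_s − C = 10.4 − 8.27 = 2.13 mg/L.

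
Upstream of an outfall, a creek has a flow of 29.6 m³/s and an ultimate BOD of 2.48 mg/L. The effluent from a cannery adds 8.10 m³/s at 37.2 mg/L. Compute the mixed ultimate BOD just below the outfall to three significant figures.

Flow-weighted mixing: C = (Q_r C_r + Q_w C_w)/(Q_r + Q_w)
= (29.6×2.48 + 8.10×37.2)/(29.6 + 8.10) = 374.7/37.70 = 9.940 mg/L.

9.94 mg/L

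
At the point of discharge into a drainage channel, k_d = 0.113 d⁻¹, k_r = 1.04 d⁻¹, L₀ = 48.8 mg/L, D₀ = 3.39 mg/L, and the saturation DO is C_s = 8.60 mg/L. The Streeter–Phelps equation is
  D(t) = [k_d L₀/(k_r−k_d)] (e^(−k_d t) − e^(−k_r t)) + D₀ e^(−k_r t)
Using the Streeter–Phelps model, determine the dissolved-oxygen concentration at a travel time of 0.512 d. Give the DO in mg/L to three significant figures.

DO ≈ 4.49 mg/L

k_d L₀/(k_r−k_d) = 0.113×48.8/(1.04−0.113) = 5.514/0.9270 = 5.949 mg/L.
e^(−k_d t) = e^(−0.113×0.5120) = 0.9438; e^(−k_r t) = e^(−1.04×0.5120) = 0.5871.
D = 5.949 × (0.9438 − 0.5871) + 3.39 × 0.5871 = 2.122 + 1.990 = 4.112 mg/L.
DO = C_s − D = 8.60 − 4.112 = 4.488 mg/L.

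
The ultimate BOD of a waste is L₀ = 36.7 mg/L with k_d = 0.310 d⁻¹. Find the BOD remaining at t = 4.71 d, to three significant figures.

L_t = L₀ e^(−k_d t) = 36.7 × e^(−0.310×4.71) = 36.7 × 0.2322 = 8.522 mg/L.

L ≈ 8.52 mg/L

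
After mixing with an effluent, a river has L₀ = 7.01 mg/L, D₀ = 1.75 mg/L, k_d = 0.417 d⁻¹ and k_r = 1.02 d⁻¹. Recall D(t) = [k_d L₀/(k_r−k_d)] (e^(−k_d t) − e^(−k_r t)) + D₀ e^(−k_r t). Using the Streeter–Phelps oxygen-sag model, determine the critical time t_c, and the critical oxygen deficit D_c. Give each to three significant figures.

t_c = [1/(k_r−k_d)] ln[(k_r/k_d)(1 − D₀(k_r−k_d)/(k_d L₀))]
= [1/(1.02−0.417)] ln[(1.02/0.417)(1 − 1.75×0.6030/(0.417×7.01))]
= (1/0.6030) ln[2.446 × 0.6390] = 1.658 × ln(1.563) = 1.658 × 0.4466 = 0.7407 d.
L(t_c) = L₀ e^(−k_d t_c) = 7.01 × 0.7343 = 5.147 mg/L, and at the critical point k_r D_c = k_d L, so D_c = (0.417/1.02) × 5.147 = 2.104 mg/L.

t_c ≈ 0.741 d; D_c ≈ 2.10 mg/L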